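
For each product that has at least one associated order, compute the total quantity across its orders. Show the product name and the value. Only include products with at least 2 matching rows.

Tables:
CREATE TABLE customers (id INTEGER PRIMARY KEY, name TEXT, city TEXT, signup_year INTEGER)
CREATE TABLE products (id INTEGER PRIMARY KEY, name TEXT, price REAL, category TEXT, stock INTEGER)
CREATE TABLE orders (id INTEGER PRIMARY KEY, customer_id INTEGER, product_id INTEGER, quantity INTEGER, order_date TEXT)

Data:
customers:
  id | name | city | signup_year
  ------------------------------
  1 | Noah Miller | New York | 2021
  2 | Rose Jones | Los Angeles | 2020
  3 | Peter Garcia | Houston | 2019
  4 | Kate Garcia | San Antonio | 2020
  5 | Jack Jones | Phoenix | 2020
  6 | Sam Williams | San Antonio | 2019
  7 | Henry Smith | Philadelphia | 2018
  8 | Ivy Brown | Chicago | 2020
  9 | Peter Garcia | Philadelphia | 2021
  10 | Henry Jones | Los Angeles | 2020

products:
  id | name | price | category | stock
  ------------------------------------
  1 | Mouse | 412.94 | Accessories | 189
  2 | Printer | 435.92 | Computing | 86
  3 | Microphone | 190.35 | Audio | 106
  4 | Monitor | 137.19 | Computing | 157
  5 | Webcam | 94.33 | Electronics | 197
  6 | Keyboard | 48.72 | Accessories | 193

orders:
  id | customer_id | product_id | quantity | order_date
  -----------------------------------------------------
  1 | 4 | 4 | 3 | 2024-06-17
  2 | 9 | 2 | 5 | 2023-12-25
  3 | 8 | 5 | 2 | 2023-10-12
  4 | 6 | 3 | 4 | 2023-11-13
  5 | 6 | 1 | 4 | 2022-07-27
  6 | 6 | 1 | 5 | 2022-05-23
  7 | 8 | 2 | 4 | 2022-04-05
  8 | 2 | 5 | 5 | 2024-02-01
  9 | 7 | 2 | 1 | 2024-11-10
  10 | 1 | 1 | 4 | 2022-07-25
SELECT p.name, SUM(c.quantity) AS sum_quantity FROM orders c JOIN products p ON c.product_id = p.id GROUP BY p.id, p.name HAVING COUNT(*) >= 2

Execution result:
name | sum_quantity
Mouse | 13
Printer | 10
Webcam | 7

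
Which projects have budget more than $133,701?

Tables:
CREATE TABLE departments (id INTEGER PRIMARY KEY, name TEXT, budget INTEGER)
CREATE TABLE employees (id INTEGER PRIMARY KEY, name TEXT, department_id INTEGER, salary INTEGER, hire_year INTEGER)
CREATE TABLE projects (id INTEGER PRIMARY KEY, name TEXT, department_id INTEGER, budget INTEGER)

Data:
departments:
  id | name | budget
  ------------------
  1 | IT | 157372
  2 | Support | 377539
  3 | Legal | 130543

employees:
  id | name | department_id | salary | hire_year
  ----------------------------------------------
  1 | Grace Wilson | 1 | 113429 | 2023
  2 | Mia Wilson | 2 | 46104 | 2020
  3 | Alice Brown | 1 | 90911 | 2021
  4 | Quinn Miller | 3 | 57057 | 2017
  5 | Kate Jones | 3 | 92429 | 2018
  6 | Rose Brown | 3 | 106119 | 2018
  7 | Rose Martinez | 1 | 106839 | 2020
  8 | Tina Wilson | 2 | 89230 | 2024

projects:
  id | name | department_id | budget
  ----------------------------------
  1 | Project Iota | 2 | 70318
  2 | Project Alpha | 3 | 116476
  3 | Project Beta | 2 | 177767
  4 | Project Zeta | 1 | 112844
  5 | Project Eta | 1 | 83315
SELECT name, budget FROM projects WHERE budget > 133701

Execution result:
name | budget
Project Beta | 177767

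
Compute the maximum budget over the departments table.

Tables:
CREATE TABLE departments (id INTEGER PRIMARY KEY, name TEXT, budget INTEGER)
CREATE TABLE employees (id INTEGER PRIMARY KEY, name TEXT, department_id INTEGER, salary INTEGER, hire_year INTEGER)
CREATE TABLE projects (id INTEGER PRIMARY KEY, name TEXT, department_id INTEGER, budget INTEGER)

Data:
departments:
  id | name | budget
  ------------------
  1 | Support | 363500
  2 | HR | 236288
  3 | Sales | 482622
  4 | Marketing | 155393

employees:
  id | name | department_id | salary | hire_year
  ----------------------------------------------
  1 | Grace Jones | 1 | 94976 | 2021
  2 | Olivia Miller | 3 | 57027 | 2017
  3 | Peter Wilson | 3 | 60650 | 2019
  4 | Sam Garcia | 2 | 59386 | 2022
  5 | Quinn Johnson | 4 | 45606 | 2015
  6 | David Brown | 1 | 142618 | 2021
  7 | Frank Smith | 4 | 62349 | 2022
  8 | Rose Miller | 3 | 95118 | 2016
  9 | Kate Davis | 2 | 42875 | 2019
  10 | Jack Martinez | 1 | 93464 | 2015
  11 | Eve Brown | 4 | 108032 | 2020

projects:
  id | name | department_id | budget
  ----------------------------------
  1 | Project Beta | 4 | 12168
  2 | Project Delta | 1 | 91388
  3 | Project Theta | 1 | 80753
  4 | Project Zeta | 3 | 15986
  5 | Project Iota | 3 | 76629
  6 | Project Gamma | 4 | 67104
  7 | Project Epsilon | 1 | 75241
SELECT MAX(budget) FROM departments

Execution result:
482622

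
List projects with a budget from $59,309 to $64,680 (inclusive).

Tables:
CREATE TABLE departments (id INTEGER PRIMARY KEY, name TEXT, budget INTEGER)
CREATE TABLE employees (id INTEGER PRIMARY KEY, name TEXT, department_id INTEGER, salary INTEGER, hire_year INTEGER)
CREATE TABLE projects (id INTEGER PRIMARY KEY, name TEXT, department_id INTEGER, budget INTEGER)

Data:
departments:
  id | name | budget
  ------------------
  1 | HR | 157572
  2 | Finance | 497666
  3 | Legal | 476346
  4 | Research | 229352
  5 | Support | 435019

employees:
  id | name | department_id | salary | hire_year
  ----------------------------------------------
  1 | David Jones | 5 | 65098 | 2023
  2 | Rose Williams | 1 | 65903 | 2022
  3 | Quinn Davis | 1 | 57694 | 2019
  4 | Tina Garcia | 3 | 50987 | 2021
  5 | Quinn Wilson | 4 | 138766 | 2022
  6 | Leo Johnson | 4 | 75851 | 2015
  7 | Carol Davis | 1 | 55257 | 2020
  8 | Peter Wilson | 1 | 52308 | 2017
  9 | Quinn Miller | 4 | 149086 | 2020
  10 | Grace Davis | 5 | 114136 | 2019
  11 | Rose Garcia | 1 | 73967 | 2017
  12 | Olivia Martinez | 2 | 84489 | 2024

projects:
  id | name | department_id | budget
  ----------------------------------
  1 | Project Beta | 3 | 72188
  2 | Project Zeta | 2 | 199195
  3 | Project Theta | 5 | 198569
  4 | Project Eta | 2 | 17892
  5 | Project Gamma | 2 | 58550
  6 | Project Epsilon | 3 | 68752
SELECT name, budget FROM projects WHERE budget BETWEEN 59309 AND 64680

Execution result:
(no rows)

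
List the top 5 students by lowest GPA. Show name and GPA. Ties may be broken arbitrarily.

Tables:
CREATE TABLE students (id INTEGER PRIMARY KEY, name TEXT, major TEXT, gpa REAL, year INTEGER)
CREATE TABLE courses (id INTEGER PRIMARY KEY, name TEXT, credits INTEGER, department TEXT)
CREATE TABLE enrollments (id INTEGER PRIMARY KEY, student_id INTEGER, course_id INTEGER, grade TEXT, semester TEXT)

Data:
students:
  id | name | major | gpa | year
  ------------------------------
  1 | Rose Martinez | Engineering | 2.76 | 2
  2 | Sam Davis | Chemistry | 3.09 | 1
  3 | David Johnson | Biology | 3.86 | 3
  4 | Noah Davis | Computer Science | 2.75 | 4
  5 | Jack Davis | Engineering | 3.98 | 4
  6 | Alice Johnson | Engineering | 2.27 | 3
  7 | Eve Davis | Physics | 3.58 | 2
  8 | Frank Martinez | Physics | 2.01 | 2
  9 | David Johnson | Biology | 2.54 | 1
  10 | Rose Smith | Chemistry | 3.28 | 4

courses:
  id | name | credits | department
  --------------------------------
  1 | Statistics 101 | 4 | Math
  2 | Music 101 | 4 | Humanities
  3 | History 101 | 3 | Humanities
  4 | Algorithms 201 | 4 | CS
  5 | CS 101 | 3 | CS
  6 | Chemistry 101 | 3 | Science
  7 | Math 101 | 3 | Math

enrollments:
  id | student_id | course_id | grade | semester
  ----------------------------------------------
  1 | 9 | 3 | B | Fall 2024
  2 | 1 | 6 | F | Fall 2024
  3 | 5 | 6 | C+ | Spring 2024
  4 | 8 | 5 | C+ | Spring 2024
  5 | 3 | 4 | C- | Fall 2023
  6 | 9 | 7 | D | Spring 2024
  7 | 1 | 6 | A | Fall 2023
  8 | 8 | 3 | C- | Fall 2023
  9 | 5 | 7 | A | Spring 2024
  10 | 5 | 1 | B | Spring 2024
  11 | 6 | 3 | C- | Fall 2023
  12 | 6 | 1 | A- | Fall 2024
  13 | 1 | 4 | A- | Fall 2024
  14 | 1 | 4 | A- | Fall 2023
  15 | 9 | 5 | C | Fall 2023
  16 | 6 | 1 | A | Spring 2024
SELECT name, gpa FROM students ORDER BY gpa ASC LIMIT 5

Execution result:
name | gpa
Frank Martinez | 2.01
Alice Johnson | 2.27
David Johnson | 2.54
Noah Davis | 2.75
Rose Martinez | 2.76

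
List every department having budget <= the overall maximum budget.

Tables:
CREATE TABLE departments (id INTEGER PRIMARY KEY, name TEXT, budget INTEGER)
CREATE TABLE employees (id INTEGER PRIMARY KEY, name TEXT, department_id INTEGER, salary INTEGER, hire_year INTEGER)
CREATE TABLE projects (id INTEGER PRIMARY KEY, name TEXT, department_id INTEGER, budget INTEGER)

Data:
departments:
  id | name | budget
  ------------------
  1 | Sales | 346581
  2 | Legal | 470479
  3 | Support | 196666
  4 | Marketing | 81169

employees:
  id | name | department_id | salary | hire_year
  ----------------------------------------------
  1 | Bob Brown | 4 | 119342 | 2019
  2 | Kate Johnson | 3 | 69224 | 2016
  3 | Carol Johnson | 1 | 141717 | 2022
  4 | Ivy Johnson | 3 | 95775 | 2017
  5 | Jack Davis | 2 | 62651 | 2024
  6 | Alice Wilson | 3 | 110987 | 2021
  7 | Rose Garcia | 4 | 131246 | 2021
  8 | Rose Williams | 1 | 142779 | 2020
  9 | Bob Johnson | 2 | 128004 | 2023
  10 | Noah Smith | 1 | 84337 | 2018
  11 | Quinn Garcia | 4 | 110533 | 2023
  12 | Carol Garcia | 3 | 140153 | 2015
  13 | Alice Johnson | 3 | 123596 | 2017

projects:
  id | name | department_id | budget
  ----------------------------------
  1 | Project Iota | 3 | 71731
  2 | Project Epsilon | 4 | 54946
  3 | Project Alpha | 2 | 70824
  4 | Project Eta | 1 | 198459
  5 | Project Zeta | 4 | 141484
SELECT name, budget FROM departments WHERE budget <= (SELECT MAX(budget) FROM departments)

Execution result:
name | budget
Sales | 346581
Legal | 470479
Support | 196666
Marketing | 81169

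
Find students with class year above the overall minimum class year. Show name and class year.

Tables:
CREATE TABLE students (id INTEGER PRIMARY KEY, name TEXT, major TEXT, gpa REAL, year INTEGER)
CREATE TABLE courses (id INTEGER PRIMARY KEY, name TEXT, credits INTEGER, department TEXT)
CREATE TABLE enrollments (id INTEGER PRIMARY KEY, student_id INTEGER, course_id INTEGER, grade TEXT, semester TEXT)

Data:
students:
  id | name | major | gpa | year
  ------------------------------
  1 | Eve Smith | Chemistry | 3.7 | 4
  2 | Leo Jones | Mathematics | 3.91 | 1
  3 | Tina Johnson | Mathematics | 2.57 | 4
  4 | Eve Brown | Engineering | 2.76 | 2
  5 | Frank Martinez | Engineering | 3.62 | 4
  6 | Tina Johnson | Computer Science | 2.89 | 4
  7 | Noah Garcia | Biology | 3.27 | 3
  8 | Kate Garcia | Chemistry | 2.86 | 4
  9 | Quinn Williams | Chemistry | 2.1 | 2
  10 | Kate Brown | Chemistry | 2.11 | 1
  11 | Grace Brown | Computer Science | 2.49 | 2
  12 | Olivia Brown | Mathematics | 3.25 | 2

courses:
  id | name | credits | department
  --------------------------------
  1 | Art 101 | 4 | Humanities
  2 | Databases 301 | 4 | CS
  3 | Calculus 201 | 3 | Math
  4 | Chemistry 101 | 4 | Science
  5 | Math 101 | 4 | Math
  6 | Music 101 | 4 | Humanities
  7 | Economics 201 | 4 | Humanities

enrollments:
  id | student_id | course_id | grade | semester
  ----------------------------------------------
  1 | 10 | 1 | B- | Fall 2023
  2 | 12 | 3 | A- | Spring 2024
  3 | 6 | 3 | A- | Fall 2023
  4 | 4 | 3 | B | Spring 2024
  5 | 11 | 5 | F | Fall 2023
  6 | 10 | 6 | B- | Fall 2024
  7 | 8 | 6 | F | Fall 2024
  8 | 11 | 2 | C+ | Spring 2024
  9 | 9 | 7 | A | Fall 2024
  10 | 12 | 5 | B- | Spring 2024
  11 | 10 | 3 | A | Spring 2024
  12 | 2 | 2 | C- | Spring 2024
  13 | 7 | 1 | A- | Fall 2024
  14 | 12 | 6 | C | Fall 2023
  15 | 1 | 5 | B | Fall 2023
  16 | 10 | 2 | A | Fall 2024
SELECT name, year FROM students WHERE year > (SELECT MIN(year) FROM students)

Execution result:
name | year
Eve Smith | 4
Tina Johnson | 4
Eve Brown | 2
Frank Martinez | 4
Tina Johnson | 4
Noah Garcia | 3
Kate Garcia | 4
Quinn Williams | 2
Grace Brown | 2
Olivia Brown | 2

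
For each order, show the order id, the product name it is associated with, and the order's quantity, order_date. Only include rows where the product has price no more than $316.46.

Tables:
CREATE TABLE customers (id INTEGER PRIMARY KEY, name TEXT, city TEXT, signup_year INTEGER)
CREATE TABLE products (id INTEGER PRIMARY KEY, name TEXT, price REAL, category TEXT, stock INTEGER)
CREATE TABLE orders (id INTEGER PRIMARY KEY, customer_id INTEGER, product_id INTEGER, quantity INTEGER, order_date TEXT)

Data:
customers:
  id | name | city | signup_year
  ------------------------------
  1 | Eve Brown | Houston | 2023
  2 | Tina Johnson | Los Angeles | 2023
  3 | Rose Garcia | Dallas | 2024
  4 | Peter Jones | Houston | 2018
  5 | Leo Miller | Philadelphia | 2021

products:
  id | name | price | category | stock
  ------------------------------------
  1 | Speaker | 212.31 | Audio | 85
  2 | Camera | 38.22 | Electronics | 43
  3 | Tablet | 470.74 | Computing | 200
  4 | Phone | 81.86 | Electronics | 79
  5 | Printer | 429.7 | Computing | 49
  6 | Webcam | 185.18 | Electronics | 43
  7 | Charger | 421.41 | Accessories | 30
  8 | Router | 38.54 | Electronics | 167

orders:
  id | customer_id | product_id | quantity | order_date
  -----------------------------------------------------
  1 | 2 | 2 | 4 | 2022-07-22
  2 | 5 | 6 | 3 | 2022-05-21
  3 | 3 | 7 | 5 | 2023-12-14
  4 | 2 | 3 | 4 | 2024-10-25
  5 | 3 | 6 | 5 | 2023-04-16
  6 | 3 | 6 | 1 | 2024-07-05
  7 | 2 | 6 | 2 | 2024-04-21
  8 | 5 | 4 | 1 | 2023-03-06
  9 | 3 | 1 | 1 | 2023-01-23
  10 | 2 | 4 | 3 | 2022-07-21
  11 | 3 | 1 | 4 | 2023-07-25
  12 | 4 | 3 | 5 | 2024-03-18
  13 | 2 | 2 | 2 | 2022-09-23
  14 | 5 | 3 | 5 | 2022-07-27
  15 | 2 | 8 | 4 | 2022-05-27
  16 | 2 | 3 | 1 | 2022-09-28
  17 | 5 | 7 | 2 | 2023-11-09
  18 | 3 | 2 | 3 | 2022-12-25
SELECT c.id, p.name AS product, c.quantity, c.order_date FROM orders c JOIN products p ON c.product_id = p.id WHERE p.price <= 316.46

Execution result:
id | product | quantity | order_date
1 | Camera | 4 | 2022-07-22
2 | Webcam | 3 | 2022-05-21
5 | Webcam | 5 | 2023-04-16
6 | Webcam | 1 | 2024-07-05
7 | Webcam | 2 | 2024-04-21
8 | Phone | 1 | 2023-03-06
9 | Speaker | 1 | 2023-01-23
10 | Phone | 3 | 2022-07-21
11 | Speaker | 4 | 2023-07-25
13 | Camera | 2 | 2022-09-23
15 | Router | 4 | 2022-05-27
18 | Camera | 3 | 2022-12-25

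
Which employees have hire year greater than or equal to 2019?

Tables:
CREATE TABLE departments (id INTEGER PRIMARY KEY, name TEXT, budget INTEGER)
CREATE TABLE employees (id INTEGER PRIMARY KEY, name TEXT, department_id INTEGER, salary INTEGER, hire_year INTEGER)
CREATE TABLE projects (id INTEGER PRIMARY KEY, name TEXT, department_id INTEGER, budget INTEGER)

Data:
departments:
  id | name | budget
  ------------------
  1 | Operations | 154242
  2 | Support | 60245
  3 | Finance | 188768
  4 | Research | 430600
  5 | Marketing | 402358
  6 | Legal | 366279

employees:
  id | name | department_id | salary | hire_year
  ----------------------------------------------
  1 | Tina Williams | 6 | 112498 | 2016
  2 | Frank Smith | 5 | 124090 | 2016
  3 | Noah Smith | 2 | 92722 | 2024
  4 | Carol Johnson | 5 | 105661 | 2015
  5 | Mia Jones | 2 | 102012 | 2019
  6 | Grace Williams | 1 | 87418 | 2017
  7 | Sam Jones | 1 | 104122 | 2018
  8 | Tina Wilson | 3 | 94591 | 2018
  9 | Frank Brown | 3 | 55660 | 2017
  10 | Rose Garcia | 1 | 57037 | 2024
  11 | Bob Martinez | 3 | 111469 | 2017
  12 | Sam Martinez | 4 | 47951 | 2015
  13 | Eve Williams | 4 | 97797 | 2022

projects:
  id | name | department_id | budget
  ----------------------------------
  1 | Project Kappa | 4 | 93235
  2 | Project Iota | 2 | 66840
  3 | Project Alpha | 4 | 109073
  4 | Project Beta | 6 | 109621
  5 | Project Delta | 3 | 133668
SELECT name, hire_year FROM employees WHERE hire_year >= 2019

Execution result:
name | hire_year
Noah Smith | 2024
Mia Jones | 2019
Rose Garcia | 2024
Eve Williams | 2022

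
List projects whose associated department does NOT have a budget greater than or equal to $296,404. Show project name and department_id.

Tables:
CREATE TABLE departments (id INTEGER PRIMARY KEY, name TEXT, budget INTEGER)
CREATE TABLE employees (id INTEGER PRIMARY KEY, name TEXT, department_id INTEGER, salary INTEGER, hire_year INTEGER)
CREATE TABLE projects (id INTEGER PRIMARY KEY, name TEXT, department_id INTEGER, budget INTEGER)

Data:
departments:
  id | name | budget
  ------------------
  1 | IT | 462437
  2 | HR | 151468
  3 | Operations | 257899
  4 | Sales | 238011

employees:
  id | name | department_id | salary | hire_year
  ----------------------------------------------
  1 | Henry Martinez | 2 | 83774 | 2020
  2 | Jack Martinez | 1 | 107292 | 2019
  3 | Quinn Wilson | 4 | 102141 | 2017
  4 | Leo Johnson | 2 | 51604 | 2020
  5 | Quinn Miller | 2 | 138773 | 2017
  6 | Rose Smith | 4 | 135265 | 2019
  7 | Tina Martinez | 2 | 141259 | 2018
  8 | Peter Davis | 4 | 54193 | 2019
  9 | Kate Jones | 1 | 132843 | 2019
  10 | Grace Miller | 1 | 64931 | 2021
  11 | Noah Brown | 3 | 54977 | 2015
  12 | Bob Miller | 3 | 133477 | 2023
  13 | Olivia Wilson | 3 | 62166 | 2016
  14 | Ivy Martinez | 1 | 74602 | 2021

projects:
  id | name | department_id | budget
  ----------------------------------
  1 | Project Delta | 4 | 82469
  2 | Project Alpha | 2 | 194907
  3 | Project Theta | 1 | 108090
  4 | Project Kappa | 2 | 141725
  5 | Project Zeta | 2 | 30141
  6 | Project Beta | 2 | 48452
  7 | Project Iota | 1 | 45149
SELECT name, department_id FROM projects WHERE department_id NOT IN (SELECT id FROM departments WHERE budget >= 296404)

Execution result:
name | department_id
Project Delta | 4
Project Alpha | 2
Project Kappa | 2
Project Zeta | 2
Project Beta | 2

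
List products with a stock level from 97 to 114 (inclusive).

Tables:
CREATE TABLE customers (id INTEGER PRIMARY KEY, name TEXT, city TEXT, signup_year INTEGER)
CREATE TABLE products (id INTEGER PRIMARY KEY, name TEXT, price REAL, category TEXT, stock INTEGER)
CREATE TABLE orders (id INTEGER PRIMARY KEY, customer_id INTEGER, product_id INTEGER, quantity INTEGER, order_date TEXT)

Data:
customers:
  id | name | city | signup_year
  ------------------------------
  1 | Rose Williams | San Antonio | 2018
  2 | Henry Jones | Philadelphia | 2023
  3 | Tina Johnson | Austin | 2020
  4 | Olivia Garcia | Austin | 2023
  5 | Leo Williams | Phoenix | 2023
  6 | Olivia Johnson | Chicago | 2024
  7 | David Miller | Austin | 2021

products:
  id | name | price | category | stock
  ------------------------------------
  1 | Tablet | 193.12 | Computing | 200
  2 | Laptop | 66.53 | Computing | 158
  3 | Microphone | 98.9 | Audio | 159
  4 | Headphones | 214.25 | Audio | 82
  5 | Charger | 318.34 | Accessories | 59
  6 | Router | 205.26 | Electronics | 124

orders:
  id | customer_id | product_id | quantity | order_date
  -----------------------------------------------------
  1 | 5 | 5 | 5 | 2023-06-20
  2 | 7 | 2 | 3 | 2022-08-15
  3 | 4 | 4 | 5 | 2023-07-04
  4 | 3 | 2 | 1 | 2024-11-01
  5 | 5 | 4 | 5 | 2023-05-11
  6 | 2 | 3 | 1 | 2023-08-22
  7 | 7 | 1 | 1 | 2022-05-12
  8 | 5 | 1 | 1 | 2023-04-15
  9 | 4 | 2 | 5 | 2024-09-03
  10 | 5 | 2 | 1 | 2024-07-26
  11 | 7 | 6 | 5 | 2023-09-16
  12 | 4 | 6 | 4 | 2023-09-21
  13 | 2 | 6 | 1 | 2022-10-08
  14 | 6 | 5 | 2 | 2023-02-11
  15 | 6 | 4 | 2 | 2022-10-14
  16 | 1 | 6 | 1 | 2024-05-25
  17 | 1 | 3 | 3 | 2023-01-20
SELECT name, stock FROM products WHERE stock BETWEEN 97 AND 114

Execution result:
(no rows)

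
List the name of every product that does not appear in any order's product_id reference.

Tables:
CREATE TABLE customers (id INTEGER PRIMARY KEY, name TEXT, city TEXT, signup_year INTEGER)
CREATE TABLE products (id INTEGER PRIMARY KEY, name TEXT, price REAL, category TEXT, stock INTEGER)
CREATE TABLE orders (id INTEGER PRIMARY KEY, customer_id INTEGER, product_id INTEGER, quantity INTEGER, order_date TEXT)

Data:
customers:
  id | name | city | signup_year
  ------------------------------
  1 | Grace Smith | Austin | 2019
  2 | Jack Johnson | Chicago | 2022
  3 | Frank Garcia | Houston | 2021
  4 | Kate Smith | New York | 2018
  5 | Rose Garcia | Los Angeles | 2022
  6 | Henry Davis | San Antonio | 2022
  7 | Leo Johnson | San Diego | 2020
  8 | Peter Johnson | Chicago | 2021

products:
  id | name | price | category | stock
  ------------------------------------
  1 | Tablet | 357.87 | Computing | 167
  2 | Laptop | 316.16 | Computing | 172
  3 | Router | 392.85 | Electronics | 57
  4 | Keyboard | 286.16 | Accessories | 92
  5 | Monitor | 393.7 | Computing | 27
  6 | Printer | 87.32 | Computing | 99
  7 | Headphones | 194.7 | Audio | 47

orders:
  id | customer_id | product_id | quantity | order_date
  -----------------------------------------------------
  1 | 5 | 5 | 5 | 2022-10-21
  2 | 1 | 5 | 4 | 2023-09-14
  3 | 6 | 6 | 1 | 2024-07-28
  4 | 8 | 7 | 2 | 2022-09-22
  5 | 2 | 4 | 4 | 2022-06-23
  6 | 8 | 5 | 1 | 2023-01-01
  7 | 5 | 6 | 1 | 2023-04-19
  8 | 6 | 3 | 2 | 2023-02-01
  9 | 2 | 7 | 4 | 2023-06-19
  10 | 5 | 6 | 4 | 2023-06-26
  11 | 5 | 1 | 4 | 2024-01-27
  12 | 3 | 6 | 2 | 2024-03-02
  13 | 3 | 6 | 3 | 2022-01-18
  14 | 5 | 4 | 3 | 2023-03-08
SELECT p.name FROM products p LEFT JOIN orders c ON c.product_id = p.id WHERE c.id IS NULL

Execution result:
Laptop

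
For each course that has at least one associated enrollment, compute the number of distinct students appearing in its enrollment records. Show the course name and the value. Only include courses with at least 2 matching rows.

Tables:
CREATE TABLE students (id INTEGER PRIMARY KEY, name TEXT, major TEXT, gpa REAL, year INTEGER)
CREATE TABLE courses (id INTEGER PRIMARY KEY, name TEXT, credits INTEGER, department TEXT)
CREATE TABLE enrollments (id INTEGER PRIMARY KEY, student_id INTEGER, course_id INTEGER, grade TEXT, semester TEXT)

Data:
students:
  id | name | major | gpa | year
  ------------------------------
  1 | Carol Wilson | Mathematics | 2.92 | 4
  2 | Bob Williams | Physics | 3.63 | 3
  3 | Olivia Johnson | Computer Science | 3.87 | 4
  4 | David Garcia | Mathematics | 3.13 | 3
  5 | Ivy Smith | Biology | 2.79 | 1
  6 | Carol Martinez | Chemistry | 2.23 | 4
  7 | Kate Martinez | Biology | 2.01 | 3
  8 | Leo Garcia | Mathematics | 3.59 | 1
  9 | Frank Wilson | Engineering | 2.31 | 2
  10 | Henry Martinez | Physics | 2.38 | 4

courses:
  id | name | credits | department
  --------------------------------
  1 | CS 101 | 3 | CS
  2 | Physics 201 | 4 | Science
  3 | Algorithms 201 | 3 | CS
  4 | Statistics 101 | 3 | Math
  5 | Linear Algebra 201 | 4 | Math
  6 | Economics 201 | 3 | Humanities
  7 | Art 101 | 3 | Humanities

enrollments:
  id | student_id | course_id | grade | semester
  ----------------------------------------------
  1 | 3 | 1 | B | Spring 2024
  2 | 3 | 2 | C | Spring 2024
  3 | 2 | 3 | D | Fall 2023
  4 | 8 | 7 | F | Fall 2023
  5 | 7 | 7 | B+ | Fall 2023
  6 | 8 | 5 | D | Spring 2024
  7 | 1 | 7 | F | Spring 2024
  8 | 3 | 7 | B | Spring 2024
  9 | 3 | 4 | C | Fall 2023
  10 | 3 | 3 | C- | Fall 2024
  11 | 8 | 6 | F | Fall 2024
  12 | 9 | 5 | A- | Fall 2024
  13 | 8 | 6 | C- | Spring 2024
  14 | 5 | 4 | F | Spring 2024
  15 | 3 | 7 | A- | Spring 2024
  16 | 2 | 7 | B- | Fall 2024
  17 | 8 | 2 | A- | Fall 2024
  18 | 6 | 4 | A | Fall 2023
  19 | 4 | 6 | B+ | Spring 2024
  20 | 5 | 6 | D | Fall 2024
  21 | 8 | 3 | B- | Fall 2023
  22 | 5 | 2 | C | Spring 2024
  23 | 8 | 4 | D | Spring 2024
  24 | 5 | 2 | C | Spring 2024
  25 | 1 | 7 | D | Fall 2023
SELECT p.name, COUNT(DISTINCT c.student_id) AS distinct_student_count FROM enrollments c JOIN courses p ON c.course_id = p.id GROUP BY p.id, p.name HAVING COUNT(*) >= 2

Execution result:
name | distinct_student_count
Physics 201 | 3
Algorithms 201 | 3
Statistics 101 | 4
Linear Algebra 201 | 2
Economics 201 | 3
Art 101 | 5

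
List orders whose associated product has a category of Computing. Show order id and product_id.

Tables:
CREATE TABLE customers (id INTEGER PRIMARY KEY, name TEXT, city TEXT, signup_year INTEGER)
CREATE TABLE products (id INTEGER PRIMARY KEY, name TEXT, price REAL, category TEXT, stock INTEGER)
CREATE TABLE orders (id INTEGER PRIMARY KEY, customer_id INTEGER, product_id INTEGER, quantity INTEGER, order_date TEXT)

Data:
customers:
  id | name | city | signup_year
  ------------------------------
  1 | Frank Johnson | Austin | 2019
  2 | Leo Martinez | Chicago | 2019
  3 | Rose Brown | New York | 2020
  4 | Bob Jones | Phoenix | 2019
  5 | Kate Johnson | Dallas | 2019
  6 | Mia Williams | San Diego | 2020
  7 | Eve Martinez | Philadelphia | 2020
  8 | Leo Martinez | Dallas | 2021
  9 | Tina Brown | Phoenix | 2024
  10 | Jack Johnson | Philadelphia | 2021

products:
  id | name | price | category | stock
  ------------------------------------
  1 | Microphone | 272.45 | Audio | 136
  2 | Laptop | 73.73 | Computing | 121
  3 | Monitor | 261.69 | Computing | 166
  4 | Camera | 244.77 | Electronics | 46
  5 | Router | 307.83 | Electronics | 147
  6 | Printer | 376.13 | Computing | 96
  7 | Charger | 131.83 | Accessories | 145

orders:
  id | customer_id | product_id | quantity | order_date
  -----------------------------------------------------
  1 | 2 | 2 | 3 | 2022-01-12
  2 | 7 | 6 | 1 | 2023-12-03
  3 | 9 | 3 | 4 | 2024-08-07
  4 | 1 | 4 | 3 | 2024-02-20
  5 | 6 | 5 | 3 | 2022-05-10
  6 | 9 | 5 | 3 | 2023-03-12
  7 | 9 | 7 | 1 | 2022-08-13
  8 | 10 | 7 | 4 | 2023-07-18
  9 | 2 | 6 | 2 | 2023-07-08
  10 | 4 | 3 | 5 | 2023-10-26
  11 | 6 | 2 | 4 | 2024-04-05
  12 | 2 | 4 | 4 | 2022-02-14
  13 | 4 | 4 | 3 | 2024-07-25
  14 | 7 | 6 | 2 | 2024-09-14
SELECT id, product_id FROM orders WHERE product_id IN (SELECT id FROM products WHERE category = 'Computing')

Execution result:
id | product_id
1 | 2
2 | 6
3 | 3
9 | 6
10 | 3
11 | 2
14 | 6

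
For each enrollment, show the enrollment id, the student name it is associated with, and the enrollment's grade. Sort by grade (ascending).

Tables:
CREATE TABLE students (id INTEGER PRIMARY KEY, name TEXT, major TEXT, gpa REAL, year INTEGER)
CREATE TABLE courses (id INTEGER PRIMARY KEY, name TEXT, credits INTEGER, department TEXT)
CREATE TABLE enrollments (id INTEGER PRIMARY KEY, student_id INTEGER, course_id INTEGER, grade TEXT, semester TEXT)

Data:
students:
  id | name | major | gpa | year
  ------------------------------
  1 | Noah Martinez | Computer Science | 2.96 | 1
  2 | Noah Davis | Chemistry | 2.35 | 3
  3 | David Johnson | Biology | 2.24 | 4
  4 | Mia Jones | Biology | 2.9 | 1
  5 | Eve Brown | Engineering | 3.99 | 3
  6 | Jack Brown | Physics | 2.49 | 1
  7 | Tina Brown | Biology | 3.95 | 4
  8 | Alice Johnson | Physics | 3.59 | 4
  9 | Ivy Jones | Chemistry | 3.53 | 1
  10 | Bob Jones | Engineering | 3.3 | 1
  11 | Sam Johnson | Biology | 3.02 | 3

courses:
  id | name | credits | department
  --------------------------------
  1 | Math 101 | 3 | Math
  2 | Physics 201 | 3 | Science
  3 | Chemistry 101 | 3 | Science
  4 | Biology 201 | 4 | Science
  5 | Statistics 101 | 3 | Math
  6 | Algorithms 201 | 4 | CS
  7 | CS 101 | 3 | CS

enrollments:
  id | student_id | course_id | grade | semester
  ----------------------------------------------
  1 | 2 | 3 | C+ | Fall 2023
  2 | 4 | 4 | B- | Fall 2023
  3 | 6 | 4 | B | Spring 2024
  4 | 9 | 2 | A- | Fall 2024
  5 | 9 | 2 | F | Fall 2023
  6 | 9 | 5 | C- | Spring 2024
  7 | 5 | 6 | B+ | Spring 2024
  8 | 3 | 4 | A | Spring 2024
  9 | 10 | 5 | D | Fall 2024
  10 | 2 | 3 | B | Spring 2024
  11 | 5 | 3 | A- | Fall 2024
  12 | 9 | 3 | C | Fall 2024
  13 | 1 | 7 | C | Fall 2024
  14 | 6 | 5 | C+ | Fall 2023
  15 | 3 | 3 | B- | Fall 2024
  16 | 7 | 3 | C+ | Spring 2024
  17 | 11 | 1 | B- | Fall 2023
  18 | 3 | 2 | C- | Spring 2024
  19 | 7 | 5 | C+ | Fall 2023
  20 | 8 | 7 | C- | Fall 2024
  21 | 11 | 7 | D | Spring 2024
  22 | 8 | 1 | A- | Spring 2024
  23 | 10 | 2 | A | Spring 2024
SELECT c.id, p.name AS student, c.grade FROM enrollments c JOIN students p ON c.student_id = p.id ORDER BY c.grade ASC

Execution result:
id | student | grade
8 | David Johnson | A
23 | Bob Jones | A
4 | Ivy Jones | A-
11 | Eve Brown | A-
22 | Alice Johnson | A-
3 | Jack Brown | B
10 | Noah Davis | B
7 | Eve Brown | B+
2 | Mia Jones | B-
15 | David Johnson | B-
17 | Sam Johnson | B-
12 | Ivy Jones | C
13 | Noah Martinez | C
1 | Noah Davis | C+
14 | Jack Brown | C+
16 | Tina Brown | C+
19 | Tina Brown | C+
6 | Ivy Jones | C-
18 | David Johnson | C-
20 | Alice Johnson | C-
9 | Bob Jones | D
21 | Sam Johnson | D
5 | Ivy Jones | F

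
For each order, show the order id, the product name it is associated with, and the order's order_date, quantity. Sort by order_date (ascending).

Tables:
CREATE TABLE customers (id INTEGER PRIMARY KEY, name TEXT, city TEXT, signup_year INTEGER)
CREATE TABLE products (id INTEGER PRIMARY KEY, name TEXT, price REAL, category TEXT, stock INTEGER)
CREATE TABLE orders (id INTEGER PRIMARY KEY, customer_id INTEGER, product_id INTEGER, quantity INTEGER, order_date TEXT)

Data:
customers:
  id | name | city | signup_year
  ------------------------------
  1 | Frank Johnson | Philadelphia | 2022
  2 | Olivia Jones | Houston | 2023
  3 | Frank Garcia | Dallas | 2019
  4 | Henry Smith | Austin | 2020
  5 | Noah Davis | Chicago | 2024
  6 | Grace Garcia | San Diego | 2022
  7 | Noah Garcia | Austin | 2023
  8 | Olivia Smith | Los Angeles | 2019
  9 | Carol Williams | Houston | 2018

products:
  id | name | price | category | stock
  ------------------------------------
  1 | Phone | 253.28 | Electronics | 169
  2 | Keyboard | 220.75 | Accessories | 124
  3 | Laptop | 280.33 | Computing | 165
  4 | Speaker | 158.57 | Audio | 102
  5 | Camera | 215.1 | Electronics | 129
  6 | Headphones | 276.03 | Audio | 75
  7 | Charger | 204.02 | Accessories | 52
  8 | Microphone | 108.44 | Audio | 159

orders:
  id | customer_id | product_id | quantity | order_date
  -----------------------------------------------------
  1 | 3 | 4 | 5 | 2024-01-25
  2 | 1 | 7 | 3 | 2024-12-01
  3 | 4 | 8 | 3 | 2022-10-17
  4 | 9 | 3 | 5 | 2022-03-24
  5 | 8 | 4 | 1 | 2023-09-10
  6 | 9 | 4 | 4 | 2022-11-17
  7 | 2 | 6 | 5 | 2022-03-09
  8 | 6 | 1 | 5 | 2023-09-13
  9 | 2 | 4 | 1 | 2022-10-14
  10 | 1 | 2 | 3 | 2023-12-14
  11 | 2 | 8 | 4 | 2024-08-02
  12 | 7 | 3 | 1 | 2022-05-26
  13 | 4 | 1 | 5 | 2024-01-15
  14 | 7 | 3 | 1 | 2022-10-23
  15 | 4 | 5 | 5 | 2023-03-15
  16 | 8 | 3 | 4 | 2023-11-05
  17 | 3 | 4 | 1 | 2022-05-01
SELECT c.id, p.name AS product, c.order_date, c.quantity FROM orders c JOIN products p ON c.product_id = p.id ORDER BY c.order_date ASC

Execution result:
id | product | order_date | quantity
7 | Headphones | 2022-03-09 | 5
4 | Laptop | 2022-03-24 | 5
17 | Speaker | 2022-05-01 | 1
12 | Laptop | 2022-05-26 | 1
9 | Speaker | 2022-10-14 | 1
3 | Microphone | 2022-10-17 | 3
14 | Laptop | 2022-10-23 | 1
6 | Speaker | 2022-11-17 | 4
15 | Camera | 2023-03-15 | 5
5 | Speaker | 2023-09-10 | 1
8 | Phone | 2023-09-13 | 5
16 | Laptop | 2023-11-05 | 4
10 | Keyboard | 2023-12-14 | 3
13 | Phone | 2024-01-15 | 5
1 | Speaker | 2024-01-25 | 5
11 | Microphone | 2024-08-02 | 4
2 | Charger | 2024-12-01 | 3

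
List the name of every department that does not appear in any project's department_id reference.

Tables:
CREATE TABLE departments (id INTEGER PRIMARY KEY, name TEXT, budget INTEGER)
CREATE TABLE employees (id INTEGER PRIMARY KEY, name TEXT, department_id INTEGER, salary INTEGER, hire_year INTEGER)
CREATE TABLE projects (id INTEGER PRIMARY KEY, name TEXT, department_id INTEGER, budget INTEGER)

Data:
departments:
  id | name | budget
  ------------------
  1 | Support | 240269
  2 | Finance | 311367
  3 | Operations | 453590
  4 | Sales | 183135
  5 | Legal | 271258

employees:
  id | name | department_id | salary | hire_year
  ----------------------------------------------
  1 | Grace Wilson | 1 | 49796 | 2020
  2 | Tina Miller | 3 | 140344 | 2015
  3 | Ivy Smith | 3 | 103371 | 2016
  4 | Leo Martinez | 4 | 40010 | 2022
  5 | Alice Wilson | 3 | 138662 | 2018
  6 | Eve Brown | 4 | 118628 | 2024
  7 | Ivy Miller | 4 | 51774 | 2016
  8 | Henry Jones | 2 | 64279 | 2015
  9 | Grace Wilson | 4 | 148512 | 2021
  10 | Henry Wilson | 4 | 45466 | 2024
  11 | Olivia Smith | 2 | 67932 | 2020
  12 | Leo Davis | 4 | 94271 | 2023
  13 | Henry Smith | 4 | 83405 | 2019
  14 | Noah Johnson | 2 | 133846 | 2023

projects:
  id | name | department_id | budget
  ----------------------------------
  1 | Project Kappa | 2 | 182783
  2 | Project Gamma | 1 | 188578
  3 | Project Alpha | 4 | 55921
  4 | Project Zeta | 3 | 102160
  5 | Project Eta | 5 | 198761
SELECT p.name FROM departments p LEFT JOIN projects c ON c.department_id = p.id WHERE c.id IS NULL

Execution result:
(no rows)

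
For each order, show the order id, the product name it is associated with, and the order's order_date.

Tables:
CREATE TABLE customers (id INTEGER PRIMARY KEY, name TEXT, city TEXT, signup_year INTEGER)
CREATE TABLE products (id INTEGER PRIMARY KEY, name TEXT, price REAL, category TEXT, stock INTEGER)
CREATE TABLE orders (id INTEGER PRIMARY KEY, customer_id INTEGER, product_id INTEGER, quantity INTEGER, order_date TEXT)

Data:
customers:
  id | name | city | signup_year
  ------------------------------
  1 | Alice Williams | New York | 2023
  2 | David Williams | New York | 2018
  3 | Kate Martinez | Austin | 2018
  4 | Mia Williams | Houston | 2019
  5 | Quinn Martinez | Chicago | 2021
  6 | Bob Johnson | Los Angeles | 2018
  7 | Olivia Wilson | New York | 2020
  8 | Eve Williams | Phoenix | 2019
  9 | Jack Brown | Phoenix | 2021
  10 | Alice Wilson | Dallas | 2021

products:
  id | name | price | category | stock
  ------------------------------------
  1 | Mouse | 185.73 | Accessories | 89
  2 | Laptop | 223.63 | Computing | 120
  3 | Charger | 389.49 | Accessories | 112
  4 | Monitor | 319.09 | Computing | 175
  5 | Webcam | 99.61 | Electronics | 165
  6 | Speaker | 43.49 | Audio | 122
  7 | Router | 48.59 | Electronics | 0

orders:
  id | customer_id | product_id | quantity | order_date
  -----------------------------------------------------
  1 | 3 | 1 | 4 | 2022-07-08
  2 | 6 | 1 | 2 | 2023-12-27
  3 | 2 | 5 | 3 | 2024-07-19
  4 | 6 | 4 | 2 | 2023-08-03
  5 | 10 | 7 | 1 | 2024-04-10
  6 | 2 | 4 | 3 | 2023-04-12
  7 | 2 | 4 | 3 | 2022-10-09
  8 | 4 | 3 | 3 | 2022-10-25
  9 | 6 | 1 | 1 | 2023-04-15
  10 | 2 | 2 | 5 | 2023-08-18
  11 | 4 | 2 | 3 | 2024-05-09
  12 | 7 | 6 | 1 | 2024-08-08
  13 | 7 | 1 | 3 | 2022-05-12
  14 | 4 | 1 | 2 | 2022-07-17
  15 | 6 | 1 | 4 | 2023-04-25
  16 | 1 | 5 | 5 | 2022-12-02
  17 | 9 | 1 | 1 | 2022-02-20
SELECT c.id, p.name AS product, c.order_date FROM orders c JOIN products p ON c.product_id = p.id

Execution result:
id | product | order_date
1 | Mouse | 2022-07-08
2 | Mouse | 2023-12-27
3 | Webcam | 2024-07-19
4 | Monitor | 2023-08-03
5 | Router | 2024-04-10
6 | Monitor | 2023-04-12
7 | Monitor | 2022-10-09
8 | Charger | 2022-10-25
9 | Mouse | 2023-04-15
10 | Laptop | 2023-08-18
11 | Laptop | 2024-05-09
12 | Speaker | 2024-08-08
13 | Mouse | 2022-05-12
14 | Mouse | 2022-07-17
15 | Mouse | 2023-04-25
16 | Webcam | 2022-12-02
17 | Mouse | 2022-02-20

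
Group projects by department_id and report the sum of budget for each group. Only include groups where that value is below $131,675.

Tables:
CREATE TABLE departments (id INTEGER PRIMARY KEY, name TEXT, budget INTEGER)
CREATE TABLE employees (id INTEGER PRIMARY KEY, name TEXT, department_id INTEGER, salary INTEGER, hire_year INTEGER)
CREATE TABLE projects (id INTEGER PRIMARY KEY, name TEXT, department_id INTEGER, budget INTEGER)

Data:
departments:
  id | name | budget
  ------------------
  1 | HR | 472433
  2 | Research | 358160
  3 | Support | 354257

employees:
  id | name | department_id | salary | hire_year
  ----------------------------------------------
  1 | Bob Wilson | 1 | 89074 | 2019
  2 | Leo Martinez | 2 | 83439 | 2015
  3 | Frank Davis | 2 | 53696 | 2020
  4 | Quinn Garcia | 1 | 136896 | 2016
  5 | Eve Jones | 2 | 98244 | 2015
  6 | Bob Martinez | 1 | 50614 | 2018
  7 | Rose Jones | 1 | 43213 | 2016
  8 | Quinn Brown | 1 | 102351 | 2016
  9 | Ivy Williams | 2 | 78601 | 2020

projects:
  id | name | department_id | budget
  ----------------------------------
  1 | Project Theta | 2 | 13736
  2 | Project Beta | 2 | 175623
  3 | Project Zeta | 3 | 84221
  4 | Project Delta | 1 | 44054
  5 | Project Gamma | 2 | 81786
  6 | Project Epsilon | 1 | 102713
SELECT department_id, SUM(budget) AS sum_budget FROM projects GROUP BY department_id HAVING SUM(budget) < 131675

Execution result:
department_id | sum_budget
3 | 84221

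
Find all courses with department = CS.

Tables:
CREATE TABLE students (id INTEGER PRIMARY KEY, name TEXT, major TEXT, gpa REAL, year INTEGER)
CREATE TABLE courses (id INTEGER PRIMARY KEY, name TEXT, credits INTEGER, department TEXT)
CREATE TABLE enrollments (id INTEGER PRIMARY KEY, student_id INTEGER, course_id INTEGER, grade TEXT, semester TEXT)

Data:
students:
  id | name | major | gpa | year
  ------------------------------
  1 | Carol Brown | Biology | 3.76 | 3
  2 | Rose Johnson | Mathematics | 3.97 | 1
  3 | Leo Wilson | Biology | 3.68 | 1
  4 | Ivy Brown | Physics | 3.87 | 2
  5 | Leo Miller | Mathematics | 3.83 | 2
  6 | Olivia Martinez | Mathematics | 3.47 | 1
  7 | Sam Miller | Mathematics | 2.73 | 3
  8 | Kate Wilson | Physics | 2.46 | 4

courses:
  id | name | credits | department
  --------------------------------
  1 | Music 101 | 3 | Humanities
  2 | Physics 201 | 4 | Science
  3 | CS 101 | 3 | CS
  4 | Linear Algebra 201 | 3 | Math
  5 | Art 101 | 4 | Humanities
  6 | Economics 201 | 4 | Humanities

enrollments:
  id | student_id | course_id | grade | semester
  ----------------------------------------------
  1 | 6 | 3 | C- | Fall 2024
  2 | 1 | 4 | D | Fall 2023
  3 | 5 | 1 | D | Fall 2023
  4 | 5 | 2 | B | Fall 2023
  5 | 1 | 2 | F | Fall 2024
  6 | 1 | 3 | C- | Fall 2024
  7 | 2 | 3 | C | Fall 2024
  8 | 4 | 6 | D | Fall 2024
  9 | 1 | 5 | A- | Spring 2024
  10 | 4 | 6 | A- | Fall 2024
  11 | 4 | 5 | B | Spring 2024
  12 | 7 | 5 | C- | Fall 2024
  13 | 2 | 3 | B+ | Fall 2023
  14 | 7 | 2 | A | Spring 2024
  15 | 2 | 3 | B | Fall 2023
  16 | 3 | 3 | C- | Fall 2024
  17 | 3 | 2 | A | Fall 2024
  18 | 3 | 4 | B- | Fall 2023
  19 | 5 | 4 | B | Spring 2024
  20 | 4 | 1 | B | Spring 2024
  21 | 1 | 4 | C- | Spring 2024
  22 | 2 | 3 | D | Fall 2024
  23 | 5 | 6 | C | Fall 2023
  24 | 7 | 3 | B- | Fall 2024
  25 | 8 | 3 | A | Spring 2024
SELECT name, department FROM courses WHERE department = 'CS'

Execution result:
name | department
CS 101 | CS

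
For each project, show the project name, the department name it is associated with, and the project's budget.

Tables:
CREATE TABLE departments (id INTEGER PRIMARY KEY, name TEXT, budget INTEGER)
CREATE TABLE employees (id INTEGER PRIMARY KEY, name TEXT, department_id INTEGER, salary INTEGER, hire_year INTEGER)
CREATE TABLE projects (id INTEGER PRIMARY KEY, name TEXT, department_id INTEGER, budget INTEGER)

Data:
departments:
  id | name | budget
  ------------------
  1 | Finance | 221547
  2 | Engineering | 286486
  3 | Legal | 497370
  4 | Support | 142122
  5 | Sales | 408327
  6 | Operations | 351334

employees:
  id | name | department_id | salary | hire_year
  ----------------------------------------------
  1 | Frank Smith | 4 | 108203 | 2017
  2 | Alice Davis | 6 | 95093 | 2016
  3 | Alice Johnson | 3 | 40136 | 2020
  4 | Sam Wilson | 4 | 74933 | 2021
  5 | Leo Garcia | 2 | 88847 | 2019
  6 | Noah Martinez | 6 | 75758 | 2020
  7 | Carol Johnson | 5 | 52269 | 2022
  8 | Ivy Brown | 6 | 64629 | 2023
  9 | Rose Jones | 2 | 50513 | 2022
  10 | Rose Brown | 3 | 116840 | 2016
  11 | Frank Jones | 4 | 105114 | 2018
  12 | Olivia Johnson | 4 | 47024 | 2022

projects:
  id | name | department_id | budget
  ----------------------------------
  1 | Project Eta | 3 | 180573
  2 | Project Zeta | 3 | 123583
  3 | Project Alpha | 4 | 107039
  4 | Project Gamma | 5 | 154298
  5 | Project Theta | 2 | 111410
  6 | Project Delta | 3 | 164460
SELECT c.name, p.name AS department, c.budget FROM projects c JOIN departments p ON c.department_id = p.id

Execution result:
name | department | budget
Project Eta | Legal | 180573
Project Zeta | Legal | 123583
Project Alpha | Support | 107039
Project Gamma | Sales | 154298
Project Theta | Engineering | 111410
Project Delta | Legal | 164460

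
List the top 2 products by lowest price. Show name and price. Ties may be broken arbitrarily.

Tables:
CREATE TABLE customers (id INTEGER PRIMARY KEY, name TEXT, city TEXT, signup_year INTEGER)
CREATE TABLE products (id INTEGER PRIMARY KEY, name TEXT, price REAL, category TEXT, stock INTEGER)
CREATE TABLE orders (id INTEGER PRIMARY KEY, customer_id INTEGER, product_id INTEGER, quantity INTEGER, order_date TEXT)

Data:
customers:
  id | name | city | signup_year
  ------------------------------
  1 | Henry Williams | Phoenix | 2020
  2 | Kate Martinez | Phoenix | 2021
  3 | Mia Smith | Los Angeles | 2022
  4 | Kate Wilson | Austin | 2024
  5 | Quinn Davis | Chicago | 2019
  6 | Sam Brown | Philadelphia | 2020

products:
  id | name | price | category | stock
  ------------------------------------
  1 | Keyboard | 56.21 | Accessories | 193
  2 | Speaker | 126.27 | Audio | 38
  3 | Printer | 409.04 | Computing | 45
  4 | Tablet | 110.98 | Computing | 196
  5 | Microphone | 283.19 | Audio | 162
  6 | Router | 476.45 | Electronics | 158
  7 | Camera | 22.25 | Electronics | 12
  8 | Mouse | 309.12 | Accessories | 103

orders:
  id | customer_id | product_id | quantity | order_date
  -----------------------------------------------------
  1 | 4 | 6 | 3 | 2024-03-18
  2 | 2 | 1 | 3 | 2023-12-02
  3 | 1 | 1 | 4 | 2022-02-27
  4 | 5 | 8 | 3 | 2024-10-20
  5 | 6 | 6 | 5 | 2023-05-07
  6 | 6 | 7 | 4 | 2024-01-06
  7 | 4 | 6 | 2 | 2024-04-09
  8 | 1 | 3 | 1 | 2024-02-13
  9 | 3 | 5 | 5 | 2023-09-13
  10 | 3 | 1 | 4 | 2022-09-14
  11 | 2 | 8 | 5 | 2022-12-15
SELECT name, price FROM products ORDER BY price ASC LIMIT 2

Execution result:
name | price
Camera | 22.25
Keyboard | 56.21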